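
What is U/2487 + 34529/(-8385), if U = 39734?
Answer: 1917023/161655 ≈ 11.859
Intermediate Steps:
U/2487 + 34529/(-8385) = 39734/2487 + 34529/(-8385) = 39734*(1/2487) + 34529*(-1/8385) = 39734/2487 - 803/195 = 1917023/161655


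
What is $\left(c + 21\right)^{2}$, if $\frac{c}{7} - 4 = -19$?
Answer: $7056$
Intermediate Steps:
$c = -105$ ($c = 28 + 7 \left(-19\right) = 28 - 133 = -105$)
$\left(c + 21\right)^{2} = \left(-105 + 21\right)^{2} = \left(-84\right)^{2} = 7056$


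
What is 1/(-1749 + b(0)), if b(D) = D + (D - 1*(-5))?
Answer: -1/1744 ≈ -0.00057339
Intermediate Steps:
b(D) = 5 + 2*D (b(D) = D + (D + 5) = D + (5 + D) = 5 + 2*D)
1/(-1749 + b(0)) = 1/(-1749 + (5 + 2*0)) = 1/(-1749 + (5 + 0)) = 1/(-1749 + 5) = 1/(-1744) = -1/1744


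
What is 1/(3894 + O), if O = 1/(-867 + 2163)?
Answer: 1296/5046625 ≈ 0.00025681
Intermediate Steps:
O = 1/1296 ≈ 0.00077160
1/(3894 + O) = 1/(3894 + 1/1296) = 1/(5046625/1296) = 1296/5046625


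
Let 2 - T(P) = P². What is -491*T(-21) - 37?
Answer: 215512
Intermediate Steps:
T(P) = 2 - P²
-491*T(-21) - 37 = -491*(2 - 1*(-21)²) - 37 = -491*(2 - 1*441) - 37 = -491*(2 - 441) - 37 = -491*(-439) - 37 = 215549 - 37 = 215512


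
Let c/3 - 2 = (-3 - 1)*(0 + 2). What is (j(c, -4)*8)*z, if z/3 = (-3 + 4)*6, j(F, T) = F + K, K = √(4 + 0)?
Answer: -2304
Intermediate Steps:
c = -18 (c = 6 + 3*((-3 - 1)*(0 + 2)) = 6 + 3*(-4*2) = 6 + 3*(-8) = 6 - 24 = -18)
K = 2 (K = √4 = 2)
j(F, T) = 2 + F (j(F, T) = F + 2 = 2 + F)
z = 18 (z = 3*((-3 + 4)*6) = 3*(1*6) = 3*6 = 18)
(j(c, -4)*8)*z = ((2 - 18)*8)*18 = -16*8*18 = -128*18 = -2304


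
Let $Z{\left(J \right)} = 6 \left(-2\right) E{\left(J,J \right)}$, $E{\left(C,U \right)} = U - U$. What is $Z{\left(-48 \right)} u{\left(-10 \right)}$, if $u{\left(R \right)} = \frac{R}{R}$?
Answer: $0$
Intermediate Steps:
$E{\left(C,U \right)} = 0$
$u{\left(R \right)} = 1$
$Z{\left(J \right)} = 0$ ($Z{\left(J \right)} = 6 \left(-2\right) 0 = \left(-12\right) 0 = 0$)
$Z{\left(-48 \right)} u{\left(-10 \right)} = 0 \cdot 1 = 0$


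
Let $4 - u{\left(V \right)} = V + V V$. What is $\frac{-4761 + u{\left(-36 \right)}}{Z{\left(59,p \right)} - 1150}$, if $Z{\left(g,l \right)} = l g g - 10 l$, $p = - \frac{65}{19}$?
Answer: $\frac{114323}{247465} \approx 0.46198$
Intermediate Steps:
$p = - \frac{65}{19}$ ($p = \left(-65\right) \frac{1}{19} = - \frac{65}{19} \approx -3.4211$)
$Z{\left(g,l \right)} = - 10 l + l g^{2}$ ($Z{\left(g,l \right)} = g l g - 10 l = l g^{2} - 10 l = - 10 l + l g^{2}$)
$u{\left(V \right)} = 4 - V - V^{2}$ ($u{\left(V \right)} = 4 - \left(V + V V\right) = 4 - \left(V + V^{2}\right) = 4 - V - V^{2}$)
$\frac{-4761 + u{\left(-36 \right)}}{Z{\left(59,p \right)} - 1150} = \frac{-4761 - 1256}{- \frac{65 \left(-10 + 59^{2}\right)}{19} - 1150} = \frac{-4761 + \left(4 + 36 - 1296\right)}{- \frac{65 \left(-10 + 3481\right)}{19} - 1150} = \frac{-4761 + \left(4 + 36 - 1296\right)}{\left(- \frac{65}{19}\right) 3471 - 1150} = \frac{-4761 - 1256}{- \frac{225615}{19} - 1150} = - \frac{6017}{- \frac{247465}{19}} = \left(-6017\right) \left(- \frac{19}{247465}\right) = \frac{114323}{247465}$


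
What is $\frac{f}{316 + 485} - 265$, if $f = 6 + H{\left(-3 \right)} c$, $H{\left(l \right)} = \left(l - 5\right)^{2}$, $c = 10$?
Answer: $- \frac{211619}{801} \approx -264.19$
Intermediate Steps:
$H{\left(l \right)} = \left(-5 + l\right)^{2}$
$f = 646$ ($f = 6 + \left(-5 - 3\right)^{2} \cdot 10 = 6 + \left(-8\right)^{2} \cdot 10 = 6 + 64 \cdot 10 = 6 + 640 = 646$)
$\frac{f}{316 + 485} - 265 = \frac{646}{316 + 485} - 265 = \frac{646}{801} - 265 = - \frac{211619}{801}$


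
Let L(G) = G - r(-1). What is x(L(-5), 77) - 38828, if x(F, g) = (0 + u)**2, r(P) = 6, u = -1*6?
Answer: -38792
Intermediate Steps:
u = -6
L(G) = -6 + G (L(G) = G - 1*6 = G - 6 = -6 + G)
x(F, g) = 36 (x(F, g) = (0 - 6)**2 = (-6)**2 = 36)
x(L(-5), 77) - 38828 = 36 - 38828 = -38792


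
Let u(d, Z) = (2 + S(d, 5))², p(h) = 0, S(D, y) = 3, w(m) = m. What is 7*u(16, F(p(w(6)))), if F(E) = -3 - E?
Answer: 175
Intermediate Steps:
u(d, Z) = 25 (u(d, Z) = (2 + 3)² = 5² = 25)
7*u(16, F(p(w(6)))) = 7*25 = 175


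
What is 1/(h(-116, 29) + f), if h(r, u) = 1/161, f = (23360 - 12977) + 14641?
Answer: 161/4028865 ≈ 3.9962e-5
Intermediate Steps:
f = 25024 (f = 10383 + 14641 = 25024)
h(r, u) = 1/161
1/(h(-116, 29) + f) = 1/(1/161 + 25024) = 1/(4028865/161) = 161/4028865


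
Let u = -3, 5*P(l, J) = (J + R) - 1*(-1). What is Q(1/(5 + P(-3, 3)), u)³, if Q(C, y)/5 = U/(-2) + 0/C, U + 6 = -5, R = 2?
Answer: 166375/8 ≈ 20797.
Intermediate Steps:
U = -11 (U = -6 - 5 = -11)
P(l, J) = ⅗ + J/5 (P(l, J) = ((J + 2) - 1*(-1))/5 = ((2 + J) + 1)/5 = (3 + J)/5 = ⅗ + J/5)
Q(C, y) = 55/2 (Q(C, y) = 5*(-11/(-2) + 0/C) = 5*(-11*(-½) + 0) = 5*(11/2 + 0) = 5*(11/2) = 55/2)
Q(1/(5 + P(-3, 3)), u)³ = (55/2)³ = 166375/8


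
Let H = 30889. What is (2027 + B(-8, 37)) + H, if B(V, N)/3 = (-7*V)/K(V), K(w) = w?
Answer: 32895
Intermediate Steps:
B(V, N) = -21 (B(V, N) = 3*((-7*V)/V) = 3*(-7) = -21)
(2027 + B(-8, 37)) + H = (2027 - 21) + 30889 = 2006 + 30889 = 32895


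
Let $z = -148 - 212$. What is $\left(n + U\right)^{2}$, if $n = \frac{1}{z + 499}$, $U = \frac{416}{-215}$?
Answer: $\frac{3318796881}{893113225} \approx 3.716$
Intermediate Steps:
$z = -360$ ($z = -148 - 212 = -360$)
$U = - \frac{416}{215}$ ($U = 416 \left(- \frac{1}{215}\right) = - \frac{416}{215} \approx -1.9349$)
$n = \frac{1}{139}$ ($n = \frac{1}{-360 + 499} = \frac{1}{139} \approx 0.0071942$)
$\left(n + U\right)^{2} = \left(\frac{1}{139} - \frac{416}{215}\right)^{2} = \left(- \frac{57609}{29885}\right)^{2} = \frac{3318796881}{893113225}$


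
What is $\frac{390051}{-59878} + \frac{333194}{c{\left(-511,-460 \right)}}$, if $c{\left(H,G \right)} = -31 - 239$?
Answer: $- \frac{10028152051}{8083530} \approx -1240.6$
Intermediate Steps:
$c{\left(H,G \right)} = -270$ ($c{\left(H,G \right)} = -31 - 239 = -270$)
$\frac{390051}{-59878} + \frac{333194}{c{\left(-511,-460 \right)}} = \frac{390051}{-59878} + \frac{333194}{-270} = 390051 \left(- \frac{1}{59878}\right) + 333194 \left(- \frac{1}{270}\right) = - \frac{390051}{59878} - \frac{166597}{135} = - \frac{10028152051}{8083530}$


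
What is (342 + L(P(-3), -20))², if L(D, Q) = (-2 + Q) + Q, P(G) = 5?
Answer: 90000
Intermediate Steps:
L(D, Q) = -2 + 2*Q
(342 + L(P(-3), -20))² = (342 + (-2 + 2*(-20)))² = (342 + (-2 - 40))² = (342 - 42)² = 300² = 90000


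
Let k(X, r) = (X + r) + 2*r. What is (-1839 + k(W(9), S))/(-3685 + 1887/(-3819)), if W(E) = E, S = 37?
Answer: 729429/1563878 ≈ 0.46642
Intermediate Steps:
k(X, r) = X + 3*r
(-1839 + k(W(9), S))/(-3685 + 1887/(-3819)) = (-1839 + (9 + 3*37))/(-3685 + 1887/(-3819)) = (-1839 + (9 + 111))/(-3685 + 1887*(-1/3819)) = (-1839 + 120)/(-3685 - 629/1273) = -1719/(-4691634/1273) = -1719*(-1273/4691634) = 729429/1563878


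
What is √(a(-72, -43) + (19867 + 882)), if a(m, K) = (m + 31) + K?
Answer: √20665 ≈ 143.75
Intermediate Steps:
a(m, K) = 31 + K + m (a(m, K) = (31 + m) + K = 31 + K + m)
√(a(-72, -43) + (19867 + 882)) = √((31 - 43 - 72) + (19867 + 882)) = √(-84 + 20749) = √20665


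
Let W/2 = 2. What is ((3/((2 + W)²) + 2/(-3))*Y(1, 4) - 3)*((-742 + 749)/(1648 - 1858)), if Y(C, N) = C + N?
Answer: 71/360 ≈ 0.19722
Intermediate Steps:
W = 4 (W = 2*2 = 4)
((3/((2 + W)²) + 2/(-3))*Y(1, 4) - 3)*((-742 + 749)/(1648 - 1858)) = ((3/((2 + 4)²) + 2/(-3))*(1 + 4) - 3)*((-742 + 749)/(1648 - 1858)) = ((3/(6²) + 2*(-⅓))*5 - 3)*(7/(-210)) = ((3/36 - ⅔)*5 - 3)*(7*(-1/210)) = ((3*(1/36) - ⅔)*5 - 3)*(-1/30) = ((1/12 - ⅔)*5 - 3)*(-1/30) = (-7/12*5 - 3)*(-1/30) = (-35/12 - 3)*(-1/30) = -71/12*(-1/30) = 71/360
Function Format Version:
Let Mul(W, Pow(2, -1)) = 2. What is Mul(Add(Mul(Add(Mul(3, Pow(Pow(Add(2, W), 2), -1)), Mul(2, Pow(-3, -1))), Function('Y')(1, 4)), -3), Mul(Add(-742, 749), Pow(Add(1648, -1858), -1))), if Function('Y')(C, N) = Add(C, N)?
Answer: Rational(71, 360) ≈ 0.19722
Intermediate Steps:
W = 4 (W = Mul(2, 2) = 4)
Mul(Add(Mul(Add(Mul(3, Pow(Pow(Add(2, W), 2), -1)), Mul(2, Pow(-3, -1))), Function('Y')(1, 4)), -3), Mul(Add(-742, 749), Pow(Add(1648, -1858), -1))) = Mul(Add(Mul(Add(Mul(3, Pow(Pow(Add(2, 4), 2), -1)), Mul(2, Pow(-3, -1))), Add(1, 4)), -3), Mul(Add(-742, 749), Pow(Add(1648, -1858), -1))) = Mul(Add(Mul(Add(Mul(3, Pow(Pow(6, 2), -1)), Mul(2, Rational(-1, 3))), 5), -3), Mul(7, Pow(-210, -1))) = Mul(Add(Mul(Add(Mul(3, Pow(36, -1)), Rational(-2, 3)), 5), -3), Mul(7, Rational(-1, 210))) = Mul(Add(Mul(Add(Mul(3, Rational(1, 36)), Rational(-2, 3)), 5), -3), Rational(-1, 30)) = Mul(Add(Mul(Add(Rational(1, 12), Rational(-2, 3)), 5), -3), Rational(-1, 30)) = Mul(Add(Mul(Rational(-7, 12), 5), -3), Rational(-1, 30)) = Mul(Add(Rational(-35, 12), -3), Rational(-1, 30)) = Mul(Rational(-71, 12), Rational(-1, 30)) = Rational(71, 360)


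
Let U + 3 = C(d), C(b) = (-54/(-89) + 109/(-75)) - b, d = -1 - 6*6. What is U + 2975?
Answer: 20079424/6675 ≈ 3008.2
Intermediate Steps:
d = -37 (d = -1 - 36 = -37)
C(b) = -5651/6675 - b (C(b) = (-54*(-1/89) + 109*(-1/75)) - b = (54/89 - 109/75) - b = -5651/6675 - b)
U = 221299/6675 (U = -3 + (-5651/6675 - 1*(-37)) = -3 + (-5651/6675 + 37) = -3 + 241324/6675 = 221299/6675 ≈ 33.153)
U + 2975 = 221299/6675 + 2975 = 20079424/6675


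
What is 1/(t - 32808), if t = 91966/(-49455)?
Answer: -7065/231801658 ≈ -3.0479e-5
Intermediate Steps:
t = -13138/7065 (t = 91966*(-1/49455) = -13138/7065 ≈ -1.8596)
1/(t - 32808) = 1/(-13138/7065 - 32808) = 1/(-231801658/7065) = -7065/231801658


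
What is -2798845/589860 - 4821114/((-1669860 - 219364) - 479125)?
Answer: -756971890573/279398868228 ≈ -2.7093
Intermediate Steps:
-2798845/589860 - 4821114/((-1669860 - 219364) - 479125) = -2798845*1/589860 - 4821114/(-1889224 - 479125) = -559769/117972 - 4821114/(-2368349) = -559769/117972 - 4821114*(-1/2368349) = -559769/117972 + 4821114/2368349 = -756971890573/279398868228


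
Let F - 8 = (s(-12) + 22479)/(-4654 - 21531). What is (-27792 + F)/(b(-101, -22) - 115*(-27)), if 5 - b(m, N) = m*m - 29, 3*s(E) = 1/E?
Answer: 26191674683/6657064920 ≈ 3.9344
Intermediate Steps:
s(E) = 1/(3*E)
b(m, N) = 34 - m² (b(m, N) = 5 - (m*m - 29) = 5 - (m² - 29) = 5 - (-29 + m²) = 5 + (29 - m²) = 34 - m²)
F = 6732037/942660 (F = 8 + ((⅓)/(-12) + 22479)/(-4654 - 21531) = 8 + ((⅓)*(-1/12) + 22479)/(-26185) = 8 + (-1/36 + 22479)*(-1/26185) = 8 + (809243/36)*(-1/26185) = 8 - 809243/942660 = 6732037/942660 ≈ 7.1415)
(-27792 + F)/(b(-101, -22) - 115*(-27)) = (-27792 + 6732037/942660)/((34 - 1*(-101)²) - 115*(-27)) = -26191674683/(942660*((34 - 1*10201) + 3105)) = -26191674683/(942660*((34 - 10201) + 3105)) = -26191674683/(942660*(-10167 + 3105)) = -26191674683/942660/(-7062) = -26191674683/942660*(-1/7062) = 26191674683/6657064920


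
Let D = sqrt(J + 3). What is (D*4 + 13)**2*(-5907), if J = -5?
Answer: -809259 - 614328*I*sqrt(2) ≈ -8.0926e+5 - 8.6879e+5*I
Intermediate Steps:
D = I*sqrt(2) (D = sqrt(-5 + 3) = sqrt(-2) = I*sqrt(2) ≈ 1.4142*I)
(D*4 + 13)**2*(-5907) = ((I*sqrt(2))*4 + 13)**2*(-5907) = (4*I*sqrt(2) + 13)**2*(-5907) = (13 + 4*I*sqrt(2))**2*(-5907) = -5907*(13 + 4*I*sqrt(2))**2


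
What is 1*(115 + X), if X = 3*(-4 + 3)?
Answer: 112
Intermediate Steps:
X = -3 (X = 3*(-1) = -3)
1*(115 + X) = 1*(115 - 3) = 1*112 = 112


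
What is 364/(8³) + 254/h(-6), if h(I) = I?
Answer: -15983/384 ≈ -41.622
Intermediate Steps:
364/(8³) + 254/h(-6) = 364/(8³) + 254/(-6) = 364/512 + 254*(-⅙) = 364*(1/512) - 127/3 = 91/128 - 127/3 = -15983/384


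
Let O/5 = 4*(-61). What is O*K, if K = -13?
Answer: 15860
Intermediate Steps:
O = -1220 (O = 5*(4*(-61)) = 5*(-244) = -1220)
O*K = -1220*(-13) = 15860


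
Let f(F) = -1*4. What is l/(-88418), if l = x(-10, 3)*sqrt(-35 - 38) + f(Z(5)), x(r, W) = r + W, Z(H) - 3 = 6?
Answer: 2/44209 + 7*I*sqrt(73)/88418 ≈ 4.524e-5 + 0.00067642*I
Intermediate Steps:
Z(H) = 9 (Z(H) = 3 + 6 = 9)
x(r, W) = W + r
f(F) = -4
l = -4 - 7*I*sqrt(73) (l = (3 - 10)*sqrt(-35 - 38) - 4 = -7*I*sqrt(73) - 4 = -4 - 7*I*sqrt(73) ≈ -4.0 - 59.808*I)
l/(-88418) = (-4 - 7*I*sqrt(73))/(-88418) = (-4 - 7*I*sqrt(73))*(-1/88418) = 2/44209 + 7*I*sqrt(73)/88418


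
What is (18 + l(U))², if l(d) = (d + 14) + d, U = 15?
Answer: 3844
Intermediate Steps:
l(d) = 14 + 2*d (l(d) = (14 + d) + d = 14 + 2*d)
(18 + l(U))² = (18 + (14 + 2*15))² = (18 + (14 + 30))² = (18 + 44)² = 62² = 3844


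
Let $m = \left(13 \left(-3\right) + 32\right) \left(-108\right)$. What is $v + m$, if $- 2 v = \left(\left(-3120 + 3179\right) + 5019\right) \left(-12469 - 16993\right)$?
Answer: $74804774$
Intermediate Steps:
$m = 756$ ($m = \left(-39 + 32\right) \left(-108\right) = \left(-7\right) \left(-108\right) = 756$)
$v = 74804018$ ($v = - \frac{\left(\left(-3120 + 3179\right) + 5019\right) \left(-12469 - 16993\right)}{2} = - \frac{\left(59 + 5019\right) \left(-29462\right)}{2} = - \frac{5078 \left(-29462\right)}{2} = \left(- \frac{1}{2}\right) \left(-149608036\right) = 74804018$)
$v + m = 74804018 + 756 = 74804774$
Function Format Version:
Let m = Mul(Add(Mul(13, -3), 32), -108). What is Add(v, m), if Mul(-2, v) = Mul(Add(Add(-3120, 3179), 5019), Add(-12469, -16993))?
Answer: 74804774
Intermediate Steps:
m = 756 (m = Mul(Add(-39, 32), -108) = Mul(-7, -108) = 756)
v = 74804018 (v = Mul(Rational(-1, 2), Mul(Add(Add(-3120, 3179), 5019), Add(-12469, -16993))) = Mul(Rational(-1, 2), Mul(Add(59, 5019), -29462)) = Mul(Rational(-1, 2), Mul(5078, -29462)) = Mul(Rational(-1, 2), -149608036) = 74804018)
Add(v, m) = Add(74804018, 756) = 74804774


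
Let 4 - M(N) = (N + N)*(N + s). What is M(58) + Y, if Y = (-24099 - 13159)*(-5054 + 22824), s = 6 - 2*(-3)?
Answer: -662082776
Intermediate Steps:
s = 12 (s = 6 + 6 = 12)
M(N) = 4 - 2*N*(12 + N) (M(N) = 4 - (N + N)*(N + 12) = 4 - 2*N*(12 + N))
Y = -662074660 (Y = -37258*17770 = -662074660)
M(58) + Y = (4 - 24*58 - 2*58²) - 662074660 = (4 - 1392 - 2*3364) - 662074660 = (4 - 1392 - 6728) - 662074660 = -8116 - 662074660 = -662082776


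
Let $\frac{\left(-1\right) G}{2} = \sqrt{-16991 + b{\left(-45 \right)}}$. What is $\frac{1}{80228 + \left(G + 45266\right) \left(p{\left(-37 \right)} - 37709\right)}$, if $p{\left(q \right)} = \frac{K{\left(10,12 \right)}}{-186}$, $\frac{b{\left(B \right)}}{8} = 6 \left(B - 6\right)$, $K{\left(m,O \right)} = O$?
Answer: $- \frac{820145406609}{1399925110744419972400} - \frac{36238411 i \sqrt{19439}}{1399925110744419972400} \approx -5.8585 \cdot 10^{-10} - 3.6091 \cdot 10^{-12} i$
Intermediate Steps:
$b{\left(B \right)} = -288 + 48 B$ ($b{\left(B \right)} = 8 \cdot 6 \left(B - 6\right) = 8 \cdot 6 \left(-6 + B\right) = 8 \left(-36 + 6 B\right) = -288 + 48 B$)
$p{\left(q \right)} = - \frac{2}{31}$ ($p{\left(q \right)} = \frac{12}{-186} = 12 \left(- \frac{1}{186}\right) = - \frac{2}{31}$)
$G = - 2 i \sqrt{19439}$ ($G = - 2 \sqrt{-16991 + \left(-288 + 48 \left(-45\right)\right)} = - 2 \sqrt{-16991 - 2448} = - 2 \sqrt{-19439} = - 2 i \sqrt{19439} \approx - 278.85 i$)
$\frac{1}{80228 + \left(G + 45266\right) \left(p{\left(-37 \right)} - 37709\right)} = \frac{1}{80228 + \left(- 2 i \sqrt{19439} + 45266\right) \left(- \frac{2}{31} - 37709\right)} = \frac{1}{80228 + \left(45266 - 2 i \sqrt{19439}\right) \left(- \frac{1168981}{31}\right)} = \frac{1}{80228 - \left(\frac{52915093946}{31} - \frac{2337962 i \sqrt{19439}}{31}\right)} = \frac{1}{- \frac{52912606878}{31} + \frac{2337962 i \sqrt{19439}}{31}}$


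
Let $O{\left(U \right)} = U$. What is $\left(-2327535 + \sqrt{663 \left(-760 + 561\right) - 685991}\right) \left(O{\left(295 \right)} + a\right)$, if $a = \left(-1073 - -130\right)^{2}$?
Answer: $-2070444794040 + 1779088 i \sqrt{204482} \approx -2.0704 \cdot 10^{12} + 8.045 \cdot 10^{8} i$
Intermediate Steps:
$a = 889249$ ($a = \left(-1073 + \left(-83 + 213\right)\right)^{2} = \left(-1073 + 130\right)^{2} = \left(-943\right)^{2} = 889249$)
$\left(-2327535 + \sqrt{663 \left(-760 + 561\right) - 685991}\right) \left(O{\left(295 \right)} + a\right) = \left(-2327535 + \sqrt{663 \left(-760 + 561\right) - 685991}\right) \left(295 + 889249\right) = \left(-2327535 + \sqrt{663 \left(-199\right) - 685991}\right) 889544 = \left(-2327535 + \sqrt{-131937 - 685991}\right) 889544 = \left(-2327535 + \sqrt{-817928}\right) 889544 = \left(-2327535 + 2 i \sqrt{204482}\right) 889544 = -2070444794040 + 1779088 i \sqrt{204482}$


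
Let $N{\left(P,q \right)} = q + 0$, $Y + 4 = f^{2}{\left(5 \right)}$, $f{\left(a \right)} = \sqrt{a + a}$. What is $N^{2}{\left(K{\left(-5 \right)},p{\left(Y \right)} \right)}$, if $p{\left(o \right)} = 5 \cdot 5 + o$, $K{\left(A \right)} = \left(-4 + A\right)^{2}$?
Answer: $961$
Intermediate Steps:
$f{\left(a \right)} = \sqrt{2} \sqrt{a}$ ($f{\left(a \right)} = \sqrt{2 a} = \sqrt{2} \sqrt{a}$)
$Y = 6$ ($Y = -4 + \left(\sqrt{2} \sqrt{5}\right)^{2} = -4 + \left(\sqrt{10}\right)^{2} = -4 + 10 = 6$)
$p{\left(o \right)} = 25 + o$
$N{\left(P,q \right)} = q$
$N^{2}{\left(K{\left(-5 \right)},p{\left(Y \right)} \right)} = \left(25 + 6\right)^{2} = 31^{2} = 961$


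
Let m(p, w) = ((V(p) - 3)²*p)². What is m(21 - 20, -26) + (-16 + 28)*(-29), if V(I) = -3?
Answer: 948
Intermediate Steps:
m(p, w) = 1296*p² (m(p, w) = ((-3 - 3)²*p)² = ((-6)²*p)² = (36*p)² = 1296*p²)
m(21 - 20, -26) + (-16 + 28)*(-29) = 1296*(21 - 20)² + (-16 + 28)*(-29) = 1296*1² + 12*(-29) = 1296*1 - 348 = 1296 - 348 = 948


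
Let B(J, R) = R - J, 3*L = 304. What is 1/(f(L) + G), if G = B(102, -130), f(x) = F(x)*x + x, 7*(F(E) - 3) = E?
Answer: 63/103336 ≈ 0.00060966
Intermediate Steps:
F(E) = 3 + E/7
L = 304/3 (L = (⅓)*304 = 304/3 ≈ 101.33)
f(x) = x + x*(3 + x/7) (f(x) = (3 + x/7)*x + x = x*(3 + x/7) + x = x + x*(3 + x/7))
G = -232 (G = -130 - 1*102 = -130 - 102 = -232)
1/(f(L) + G) = 1/((⅐)*(304/3)*(28 + 304/3) - 232) = 1/((⅐)*(304/3)*(388/3) - 232) = 1/(117952/63 - 232) = 1/(103336/63) = 63/103336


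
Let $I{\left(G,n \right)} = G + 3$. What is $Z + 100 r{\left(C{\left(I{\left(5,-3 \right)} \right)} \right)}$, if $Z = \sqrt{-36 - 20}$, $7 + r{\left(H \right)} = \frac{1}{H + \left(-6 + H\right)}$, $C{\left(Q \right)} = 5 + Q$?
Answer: $-695 + 2 i \sqrt{14} \approx -695.0 + 7.4833 i$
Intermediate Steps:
$I{\left(G,n \right)} = 3 + G$
$r{\left(H \right)} = -7 + \frac{1}{-6 + 2 H}$ ($r{\left(H \right)} = -7 + \frac{1}{H + \left(-6 + H\right)} = -7 + \frac{1}{-6 + 2 H}$)
$Z = 2 i \sqrt{14}$ ($Z = \sqrt{-56} = 2 i \sqrt{14} \approx 7.4833 i$)
$Z + 100 r{\left(C{\left(I{\left(5,-3 \right)} \right)} \right)} = 2 i \sqrt{14} + 100 \frac{43 - 14 \left(5 + \left(3 + 5\right)\right)}{2 \left(-3 + \left(5 + \left(3 + 5\right)\right)\right)} = 2 i \sqrt{14} + 100 \frac{43 - 14 \left(5 + 8\right)}{2 \left(-3 + \left(5 + 8\right)\right)} = 2 i \sqrt{14} + 100 \frac{43 - 182}{2 \left(-3 + 13\right)} = 2 i \sqrt{14} + 100 \frac{43 - 182}{2 \cdot 10} = 2 i \sqrt{14} + 100 \cdot \frac{1}{2} \cdot \frac{1}{10} \left(-139\right) = 2 i \sqrt{14} + 100 \left(- \frac{139}{20}\right) = 2 i \sqrt{14} - 695 = -695 + 2 i \sqrt{14}$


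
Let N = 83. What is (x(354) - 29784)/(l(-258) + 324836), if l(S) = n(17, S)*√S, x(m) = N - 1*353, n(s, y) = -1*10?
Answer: -1220327643/13189806587 - 75135*I*√258/26379613174 ≈ -0.09252 - 4.5749e-5*I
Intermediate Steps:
n(s, y) = -10
x(m) = -270 (x(m) = 83 - 1*353 = 83 - 353 = -270)
l(S) = -10*√S
(x(354) - 29784)/(l(-258) + 324836) = (-270 - 29784)/(-10*I*√258 + 324836) = -30054/(-10*I*√258 + 324836) = -30054/(324836 - 10*I*√258)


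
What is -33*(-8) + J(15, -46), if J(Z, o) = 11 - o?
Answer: 321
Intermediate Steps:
-33*(-8) + J(15, -46) = -33*(-8) + (11 - 1*(-46)) = 264 + (11 + 46) = 264 + 57 = 321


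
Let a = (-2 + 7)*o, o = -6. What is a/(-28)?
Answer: 15/14 ≈ 1.0714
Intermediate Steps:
a = -30 (a = (-2 + 7)*(-6) = 5*(-6) = -30)
a/(-28) = -30/(-28) = -30*(-1/28) = 15/14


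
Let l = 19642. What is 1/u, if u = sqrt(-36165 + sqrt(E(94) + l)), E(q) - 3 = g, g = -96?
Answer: -I/sqrt(36165 - sqrt(19549)) ≈ -0.0052686*I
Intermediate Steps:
E(q) = -93 (E(q) = 3 - 96 = -93)
u = sqrt(-36165 + sqrt(19549)) (u = sqrt(-36165 + sqrt(-93 + 19642)) = sqrt(-36165 + sqrt(19549)) ≈ 189.8*I)
1/u = 1/(sqrt(-36165 + sqrt(19549))) = 1/sqrt(-36165 + sqrt(19549))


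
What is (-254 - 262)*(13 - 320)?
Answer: 158412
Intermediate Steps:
(-254 - 262)*(13 - 320) = -516*(-307) = 158412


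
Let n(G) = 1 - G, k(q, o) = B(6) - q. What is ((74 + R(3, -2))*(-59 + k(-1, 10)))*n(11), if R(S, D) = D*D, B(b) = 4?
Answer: 42120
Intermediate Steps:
R(S, D) = D²
k(q, o) = 4 - q
((74 + R(3, -2))*(-59 + k(-1, 10)))*n(11) = ((74 + (-2)²)*(-59 + (4 - 1*(-1))))*(1 - 1*11) = ((74 + 4)*(-59 + (4 + 1)))*(1 - 11) = (78*(-59 + 5))*(-10) = (78*(-54))*(-10) = -4212*(-10) = 42120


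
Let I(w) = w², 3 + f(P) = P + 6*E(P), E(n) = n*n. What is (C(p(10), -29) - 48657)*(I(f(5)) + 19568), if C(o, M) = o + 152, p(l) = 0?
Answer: -2069805360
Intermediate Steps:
E(n) = n²
C(o, M) = 152 + o
f(P) = -3 + P + 6*P² (f(P) = -3 + (P + 6*P²) = -3 + P + 6*P²)
(C(p(10), -29) - 48657)*(I(f(5)) + 19568) = ((152 + 0) - 48657)*((-3 + 5 + 6*5²)² + 19568) = (152 - 48657)*((-3 + 5 + 6*25)² + 19568) = -48505*((-3 + 5 + 150)² + 19568) = -48505*(152² + 19568) = -48505*(23104 + 19568) = -48505*42672 = -2069805360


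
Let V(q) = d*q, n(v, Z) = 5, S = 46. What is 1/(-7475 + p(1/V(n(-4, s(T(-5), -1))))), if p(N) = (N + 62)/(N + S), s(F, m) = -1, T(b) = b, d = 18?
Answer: -4141/30948394 ≈ -0.00013380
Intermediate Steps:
V(q) = 18*q
p(N) = (62 + N)/(46 + N) (p(N) = (N + 62)/(N + 46) = (62 + N)/(46 + N))
1/(-7475 + p(1/V(n(-4, s(T(-5), -1))))) = 1/(-7475 + (62 + 1/(18*5))/(46 + 1/(18*5))) = 1/(-7475 + (62 + 1/90)/(46 + 1/90)) = 1/(-7475 + (5581/90)/(4141/90)) = 1/(-7475 + (90/4141)*(5581/90)) = 1/(-7475 + 5581/4141) = 1/(-30948394/4141) = -4141/30948394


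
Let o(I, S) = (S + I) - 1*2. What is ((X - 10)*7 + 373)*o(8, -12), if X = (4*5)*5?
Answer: -6018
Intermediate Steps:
X = 100 (X = 20*5 = 100)
o(I, S) = -2 + I + S (o(I, S) = (I + S) - 2 = -2 + I + S)
((X - 10)*7 + 373)*o(8, -12) = ((100 - 10)*7 + 373)*(-2 + 8 - 12) = (90*7 + 373)*(-6) = (630 + 373)*(-6) = 1003*(-6) = -6018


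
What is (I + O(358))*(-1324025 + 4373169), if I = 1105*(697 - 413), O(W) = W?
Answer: 957973963632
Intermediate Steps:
I = 313820 (I = 1105*284 = 313820)
(I + O(358))*(-1324025 + 4373169) = (313820 + 358)*(-1324025 + 4373169) = 314178*3049144 = 957973963632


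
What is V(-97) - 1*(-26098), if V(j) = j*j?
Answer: 35507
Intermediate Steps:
V(j) = j**2
V(-97) - 1*(-26098) = (-97)**2 - 1*(-26098) = 9409 + 26098 = 35507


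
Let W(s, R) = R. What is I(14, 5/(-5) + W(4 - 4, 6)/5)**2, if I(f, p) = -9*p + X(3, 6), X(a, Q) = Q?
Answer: 441/25 ≈ 17.640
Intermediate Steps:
I(f, p) = 6 - 9*p (I(f, p) = -9*p + 6 = 6 - 9*p)
I(14, 5/(-5) + W(4 - 4, 6)/5)**2 = (6 - 9*(5/(-5) + 6/5))**2 = (6 - 9*(5*(-1/5) + 6*(1/5)))**2 = (6 - 9*(-1 + 6/5))**2 = (6 - 9*1/5)**2 = (6 - 9/5)**2 = (21/5)**2 = 441/25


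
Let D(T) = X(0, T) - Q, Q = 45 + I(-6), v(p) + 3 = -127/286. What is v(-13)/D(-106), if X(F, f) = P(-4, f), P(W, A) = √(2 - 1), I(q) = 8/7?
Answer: 6895/90376 ≈ 0.076292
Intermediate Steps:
I(q) = 8/7 (I(q) = 8*(⅐) = 8/7)
P(W, A) = 1 (P(W, A) = √1 = 1)
v(p) = -985/286 (v(p) = -3 - 127/286 = -985/286)
X(F, f) = 1
Q = 323/7 (Q = 45 + 8/7 = 323/7 ≈ 46.143)
D(T) = -316/7 (D(T) = 1 - 1*323/7 = 1 - 323/7 = -316/7)
v(-13)/D(-106) = -985/(286*(-316/7)) = -985/286*(-7/316) = 6895/90376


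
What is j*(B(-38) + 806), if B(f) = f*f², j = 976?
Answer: -52768416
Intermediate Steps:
B(f) = f³
j*(B(-38) + 806) = 976*((-38)³ + 806) = 976*(-54872 + 806) = 976*(-54066) = -52768416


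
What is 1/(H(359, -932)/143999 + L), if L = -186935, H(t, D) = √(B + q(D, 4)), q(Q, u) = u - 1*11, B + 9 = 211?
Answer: -775246064581387/144920623082521578806 - 143999*√195/724603115412607894030 ≈ -5.3495e-6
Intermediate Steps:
B = 202 (B = -9 + 211 = 202)
q(Q, u) = -11 + u (q(Q, u) = u - 11 = -11 + u)
H(t, D) = √195 (H(t, D) = √(202 + (-11 + 4)) = √(202 - 7) = √195)
1/(H(359, -932)/143999 + L) = 1/(√195/143999 - 186935) = 1/(-186935 + √195/143999)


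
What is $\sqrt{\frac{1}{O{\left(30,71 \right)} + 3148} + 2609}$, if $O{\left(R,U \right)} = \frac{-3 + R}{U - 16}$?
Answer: $\frac{113 \sqrt{6126994794}}{173167} \approx 51.078$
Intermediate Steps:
$O{\left(R,U \right)} = \frac{-3 + R}{-16 + U}$
$\sqrt{\frac{1}{O{\left(30,71 \right)} + 3148} + 2609} = \sqrt{\frac{1}{\frac{-3 + 30}{-16 + 71} + 3148} + 2609} = \sqrt{\frac{1}{\frac{1}{55} \cdot 27 + 3148} + 2609} = \sqrt{\frac{1}{\frac{27}{55} + 3148} + 2609} = \sqrt{\frac{1}{\frac{173167}{55}} + 2609} = \sqrt{\frac{55}{173167} + 2609} = \sqrt{\frac{451792758}{173167}} = \frac{113 \sqrt{6126994794}}{173167}$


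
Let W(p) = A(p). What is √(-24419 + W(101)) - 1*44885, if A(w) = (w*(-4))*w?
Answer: -44885 + 3*I*√7247 ≈ -44885.0 + 255.39*I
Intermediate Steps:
A(w) = -4*w² (A(w) = (-4*w)*w = -4*w²)
W(p) = -4*p²
√(-24419 + W(101)) - 1*44885 = √(-24419 - 4*101²) - 1*44885 = √(-24419 - 4*10201) - 44885 = √(-24419 - 40804) - 44885 = √(-65223) - 44885 = 3*I*√7247 - 44885 = -44885 + 3*I*√7247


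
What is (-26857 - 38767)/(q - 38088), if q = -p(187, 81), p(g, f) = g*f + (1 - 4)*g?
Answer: 32812/26337 ≈ 1.2459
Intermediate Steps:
p(g, f) = -3*g + f*g (p(g, f) = f*g - 3*g = -3*g + f*g)
q = -14586 (q = -187*(-3 + 81) = -187*78 = -1*14586 = -14586)
(-26857 - 38767)/(q - 38088) = (-26857 - 38767)/(-14586 - 38088) = -65624/(-52674) = -65624*(-1/52674) = 32812/26337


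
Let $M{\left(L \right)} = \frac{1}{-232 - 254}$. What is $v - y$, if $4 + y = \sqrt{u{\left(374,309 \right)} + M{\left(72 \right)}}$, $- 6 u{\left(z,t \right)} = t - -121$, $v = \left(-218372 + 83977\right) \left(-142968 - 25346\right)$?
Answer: $22620560034 - \frac{i \sqrt{208986}}{54} \approx 2.2621 \cdot 10^{10} - 8.4657 i$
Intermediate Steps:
$M{\left(L \right)} = - \frac{1}{486}$ ($M{\left(L \right)} = \frac{1}{-486} = - \frac{1}{486}$)
$v = 22620560030$ ($v = \left(-134395\right) \left(-168314\right) = 22620560030$)
$u{\left(z,t \right)} = - \frac{121}{6} - \frac{t}{6}$ ($u{\left(z,t \right)} = - \frac{t - -121}{6} = - \frac{t + 121}{6} = - \frac{121 + t}{6} = - \frac{121}{6} - \frac{t}{6}$)
$y = -4 + \frac{i \sqrt{208986}}{54}$ ($y = -4 + \sqrt{\left(- \frac{121}{6} - \frac{103}{2}\right) - \frac{1}{486}} = -4 + \sqrt{- \frac{215}{3} - \frac{1}{486}} = -4 + \sqrt{- \frac{34831}{486}} = -4 + \frac{i \sqrt{208986}}{54} \approx -4.0 + 8.4657 i$)
$v - y = 22620560030 - \left(-4 + \frac{i \sqrt{208986}}{54}\right) = 22620560030 + \left(4 - \frac{i \sqrt{208986}}{54}\right) = 22620560034 - \frac{i \sqrt{208986}}{54}$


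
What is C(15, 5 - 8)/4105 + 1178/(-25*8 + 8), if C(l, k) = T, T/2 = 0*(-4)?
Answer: -589/96 ≈ -6.1354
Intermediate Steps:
T = 0 (T = 2*(0*(-4)) = 2*0 = 0)
C(l, k) = 0
C(15, 5 - 8)/4105 + 1178/(-25*8 + 8) = 0/4105 + 1178/(-25*8 + 8) = 0*(1/4105) + 1178/(-200 + 8) = 0 + 1178/(-192) = 0 + 1178*(-1/192) = 0 - 589/96 = -589/96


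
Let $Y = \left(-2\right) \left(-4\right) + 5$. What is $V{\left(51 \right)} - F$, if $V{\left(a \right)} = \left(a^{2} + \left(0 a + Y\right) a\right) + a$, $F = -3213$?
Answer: $6528$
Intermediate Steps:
$Y = 13$ ($Y = 8 + 5 = 13$)
$V{\left(a \right)} = a^{2} + 14 a$ ($V{\left(a \right)} = \left(a^{2} + \left(0 a + 13\right) a\right) + a = \left(a^{2} + \left(0 + 13\right) a\right) + a = \left(a^{2} + 13 a\right) + a = a^{2} + 14 a$)
$V{\left(51 \right)} - F = 51 \left(14 + 51\right) - -3213 = 51 \cdot 65 + 3213 = 3315 + 3213 = 6528$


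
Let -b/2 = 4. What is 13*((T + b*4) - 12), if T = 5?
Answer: -507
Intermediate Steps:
b = -8 (b = -2*4 = -8)
13*((T + b*4) - 12) = 13*((5 - 8*4) - 12) = 13*((5 - 32) - 12) = 13*(-27 - 12) = 13*(-39) = -507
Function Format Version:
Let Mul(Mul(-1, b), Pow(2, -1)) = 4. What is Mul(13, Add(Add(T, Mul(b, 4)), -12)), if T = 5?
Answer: -507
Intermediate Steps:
b = -8 (b = Mul(-2, 4) = -8)
Mul(13, Add(Add(T, Mul(b, 4)), -12)) = Mul(13, Add(Add(5, Mul(-8, 4)), -12)) = Mul(13, Add(Add(5, -32), -12)) = Mul(13, Add(-27, -12)) = Mul(13, -39) = -507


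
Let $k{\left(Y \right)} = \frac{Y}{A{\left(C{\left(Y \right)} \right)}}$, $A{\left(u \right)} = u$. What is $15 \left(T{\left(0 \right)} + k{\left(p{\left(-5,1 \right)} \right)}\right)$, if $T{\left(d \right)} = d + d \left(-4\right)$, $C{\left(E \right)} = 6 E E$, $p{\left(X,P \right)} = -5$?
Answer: $- \frac{1}{2} \approx -0.5$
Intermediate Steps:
$C{\left(E \right)} = 6 E^{2}$
$T{\left(d \right)} = - 3 d$ ($T{\left(d \right)} = d - 4 d = - 3 d$)
$k{\left(Y \right)} = \frac{1}{6 Y}$ ($k{\left(Y \right)} = \frac{Y}{6 Y^{2}} = Y \frac{1}{6 Y^{2}} = \frac{1}{6 Y}$)
$15 \left(T{\left(0 \right)} + k{\left(p{\left(-5,1 \right)} \right)}\right) = 15 \left(\left(-3\right) 0 + \frac{1}{6 \left(-5\right)}\right) = 15 \left(0 + \frac{1}{6} \left(- \frac{1}{5}\right)\right) = 15 \left(0 - \frac{1}{30}\right) = 15 \left(- \frac{1}{30}\right) = - \frac{1}{2}$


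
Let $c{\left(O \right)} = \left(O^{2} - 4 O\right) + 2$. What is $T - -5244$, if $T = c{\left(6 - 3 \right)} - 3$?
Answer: $5240$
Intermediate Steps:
$c{\left(O \right)} = 2 + O^{2} - 4 O$
$T = -4$ ($T = \left(2 + \left(6 - 3\right)^{2} - 4 \left(6 - 3\right)\right) - 3 = \left(2 + 3^{2} - 12\right) - 3 = \left(2 + 9 - 12\right) - 3 = -1 - 3 = -4$)
$T - -5244 = -4 - -5244 = -4 + 5244 = 5240$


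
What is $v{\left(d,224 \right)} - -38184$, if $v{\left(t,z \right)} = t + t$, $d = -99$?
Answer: $37986$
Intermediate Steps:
$v{\left(t,z \right)} = 2 t$
$v{\left(d,224 \right)} - -38184 = 2 \left(-99\right) - -38184 = -198 + 38184 = 37986$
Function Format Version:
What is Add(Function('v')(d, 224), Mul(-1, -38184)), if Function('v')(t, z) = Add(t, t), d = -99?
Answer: 37986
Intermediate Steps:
Function('v')(t, z) = Mul(2, t)
Add(Function('v')(d, 224), Mul(-1, -38184)) = Add(Mul(2, -99), Mul(-1, -38184)) = Add(-198, 38184) = 37986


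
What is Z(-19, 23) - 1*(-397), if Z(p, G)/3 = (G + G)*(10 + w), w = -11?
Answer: 259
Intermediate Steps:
Z(p, G) = -6*G (Z(p, G) = 3*((G + G)*(10 - 11)) = 3*((2*G)*(-1)) = 3*(-2*G) = -6*G)
Z(-19, 23) - 1*(-397) = -6*23 - 1*(-397) = -138 + 397 = 259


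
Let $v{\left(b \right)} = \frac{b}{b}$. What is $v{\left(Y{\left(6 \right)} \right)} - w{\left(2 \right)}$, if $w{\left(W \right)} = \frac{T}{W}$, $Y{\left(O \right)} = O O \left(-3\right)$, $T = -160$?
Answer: $81$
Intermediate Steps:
$Y{\left(O \right)} = - 3 O^{2}$ ($Y{\left(O \right)} = O^{2} \left(-3\right) = - 3 O^{2}$)
$w{\left(W \right)} = - \frac{160}{W}$
$v{\left(b \right)} = 1$
$v{\left(Y{\left(6 \right)} \right)} - w{\left(2 \right)} = 1 - - \frac{160}{2} = 1 - \left(-160\right) \frac{1}{2} = 1 - -80 = 1 + 80 = 81$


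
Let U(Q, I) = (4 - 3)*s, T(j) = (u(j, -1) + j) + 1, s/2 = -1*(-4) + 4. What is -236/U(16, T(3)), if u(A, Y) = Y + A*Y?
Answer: -59/4 ≈ -14.750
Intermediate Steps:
s = 16 (s = 2*(-1*(-4) + 4) = 2*(4 + 4) = 2*8 = 16)
T(j) = 0 (T(j) = (-(1 + j) + j) + 1 = ((-1 - j) + j) + 1 = -1 + 1 = 0)
U(Q, I) = 16 (U(Q, I) = (4 - 3)*16 = 1*16 = 16)
-236/U(16, T(3)) = -236/16 = -236*1/16 = -59/4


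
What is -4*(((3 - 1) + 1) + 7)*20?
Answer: -800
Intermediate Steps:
-4*(((3 - 1) + 1) + 7)*20 = -4*((2 + 1) + 7)*20 = -4*(3 + 7)*20 = -4*10*20 = -40*20 = -800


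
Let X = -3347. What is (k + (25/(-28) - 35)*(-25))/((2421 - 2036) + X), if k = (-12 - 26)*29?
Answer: 5731/82936 ≈ 0.069101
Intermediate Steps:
k = -1102 (k = -38*29 = -1102)
(k + (25/(-28) - 35)*(-25))/((2421 - 2036) + X) = (-1102 + (25/(-28) - 35)*(-25))/((2421 - 2036) - 3347) = (-1102 + (25*(-1/28) - 35)*(-25))/(385 - 3347) = (-1102 + (-25/28 - 35)*(-25))/(-2962) = (-1102 - 1005/28*(-25))*(-1/2962) = (-1102 + 25125/28)*(-1/2962) = -5731/28*(-1/2962) = 5731/82936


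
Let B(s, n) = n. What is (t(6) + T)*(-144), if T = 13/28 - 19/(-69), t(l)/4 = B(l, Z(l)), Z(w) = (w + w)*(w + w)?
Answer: -13371132/161 ≈ -83051.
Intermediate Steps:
Z(w) = 4*w**2 (Z(w) = (2*w)*(2*w) = 4*w**2)
t(l) = 16*l**2 (t(l) = 4*(4*l**2) = 16*l**2)
T = 1429/1932 (T = 13*(1/28) - 19*(-1/69) = 13/28 + 19/69 = 1429/1932 ≈ 0.73965)
(t(6) + T)*(-144) = (16*6**2 + 1429/1932)*(-144) = (16*36 + 1429/1932)*(-144) = (576 + 1429/1932)*(-144) = (1114261/1932)*(-144) = -13371132/161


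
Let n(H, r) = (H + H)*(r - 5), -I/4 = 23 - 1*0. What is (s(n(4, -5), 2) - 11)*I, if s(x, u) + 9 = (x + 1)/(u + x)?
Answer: 68126/39 ≈ 1746.8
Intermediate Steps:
I = -92 (I = -4*(23 - 1*0) = -4*(23 + 0) = -4*23 = -92)
n(H, r) = 2*H*(-5 + r) (n(H, r) = (2*H)*(-5 + r) = 2*H*(-5 + r))
s(x, u) = -9 + (1 + x)/(u + x) (s(x, u) = -9 + (x + 1)/(u + x) = -9 + (1 + x)/(u + x))
(s(n(4, -5), 2) - 11)*I = ((1 - 9*2 - 16*4*(-5 - 5))/(2 + 2*4*(-5 - 5)) - 11)*(-92) = ((1 - 18 - 16*4*(-10))/(2 + 2*4*(-10)) - 11)*(-92) = ((1 - 18 - 8*(-80))/(2 - 80) - 11)*(-92) = ((1 - 18 + 640)/(-78) - 11)*(-92) = (-1/78*623 - 11)*(-92) = (-623/78 - 11)*(-92) = -1481/78*(-92) = 68126/39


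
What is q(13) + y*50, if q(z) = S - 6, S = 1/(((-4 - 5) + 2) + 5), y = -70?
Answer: -7013/2 ≈ -3506.5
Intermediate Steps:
S = -1/2 (S = 1/((-9 + 2) + 5) = 1/(-7 + 5) = 1/(-2) = -1/2 ≈ -0.50000)
q(z) = -13/2 (q(z) = -1/2 - 6 = -13/2)
q(13) + y*50 = -13/2 - 70*50 = -13/2 - 3500 = -7013/2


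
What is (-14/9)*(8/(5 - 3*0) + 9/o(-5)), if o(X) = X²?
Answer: -686/225 ≈ -3.0489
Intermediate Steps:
(-14/9)*(8/(5 - 3*0) + 9/o(-5)) = (-14/9)*(8/(5 - 3*0) + 9/((-5)²)) = ((⅑)*(-14))*(8/(5 - 1*0) + 9/25) = -14*(8/(5 + 0) + 9*(1/25))/9 = -14*(8/5 + 9/25)/9 = -14/9*49/25 = -686/225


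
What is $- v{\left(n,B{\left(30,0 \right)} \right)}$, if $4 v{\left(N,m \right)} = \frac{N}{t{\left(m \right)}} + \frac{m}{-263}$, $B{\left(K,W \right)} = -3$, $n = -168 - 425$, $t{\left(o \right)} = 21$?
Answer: $\frac{38974}{5523} \approx 7.0567$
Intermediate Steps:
$n = -593$ ($n = -168 - 425 = -593$)
$v{\left(N,m \right)} = - \frac{m}{1052} + \frac{N}{84}$ ($v{\left(N,m \right)} = \frac{\frac{N}{21} + \frac{m}{-263}}{4} = \frac{N \frac{1}{21} + m \left(- \frac{1}{263}\right)}{4} = \frac{\frac{N}{21} - \frac{m}{263}}{4} = \frac{- \frac{m}{263} + \frac{N}{21}}{4} = - \frac{m}{1052} + \frac{N}{84}$)
$- v{\left(n,B{\left(30,0 \right)} \right)} = - (\left(- \frac{1}{1052}\right) \left(-3\right) + \frac{1}{84} \left(-593\right)) = - (\frac{3}{1052} - \frac{593}{84}) = \left(-1\right) \left(- \frac{38974}{5523}\right) = \frac{38974}{5523}$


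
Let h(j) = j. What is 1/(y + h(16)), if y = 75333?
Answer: 1/75349 ≈ 1.3272e-5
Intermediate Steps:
1/(y + h(16)) = 1/(75333 + 16) = 1/75349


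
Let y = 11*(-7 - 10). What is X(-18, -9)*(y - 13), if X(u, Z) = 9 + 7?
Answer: -3200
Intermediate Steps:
X(u, Z) = 16
y = -187 (y = 11*(-17) = -187)
X(-18, -9)*(y - 13) = 16*(-187 - 13) = 16*(-200) = -3200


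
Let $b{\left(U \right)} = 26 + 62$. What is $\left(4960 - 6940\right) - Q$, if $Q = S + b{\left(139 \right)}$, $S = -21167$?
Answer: $19099$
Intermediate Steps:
$b{\left(U \right)} = 88$
$Q = -21079$ ($Q = -21167 + 88 = -21079$)
$\left(4960 - 6940\right) - Q = \left(4960 - 6940\right) - -21079 = -1980 + 21079 = 19099$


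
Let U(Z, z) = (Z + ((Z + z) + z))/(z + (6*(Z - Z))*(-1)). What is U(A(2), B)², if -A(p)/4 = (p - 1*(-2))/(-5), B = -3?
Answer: 4/225 ≈ 0.017778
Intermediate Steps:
A(p) = 8/5 + 4*p/5 (A(p) = -4*(p - 1*(-2))/(-5) = -4*(p + 2)*(-1)/5 = -4*(2 + p)*(-1)/5 = -4*(-⅖ - p/5) = 8/5 + 4*p/5)
U(Z, z) = (2*Z + 2*z)/z (U(Z, z) = (Z + (Z + 2*z))/(z + (6*0)*(-1)) = (2*Z + 2*z)/(z + 0*(-1)) = (2*Z + 2*z)/(z + 0) = (2*Z + 2*z)/z)
U(A(2), B)² = (2 + 2*(8/5 + (⅘)*2)/(-3))² = (2 + 2*(8/5 + 8/5)*(-⅓))² = (2 + 2*(16/5)*(-⅓))² = (2 - 32/15)² = (-2/15)² = 4/225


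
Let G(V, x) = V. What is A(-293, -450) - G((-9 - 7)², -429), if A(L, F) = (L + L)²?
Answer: 343140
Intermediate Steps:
A(L, F) = 4*L² (A(L, F) = (2*L)² = 4*L²)
A(-293, -450) - G((-9 - 7)², -429) = 4*(-293)² - (-9 - 7)² = 4*85849 - 1*(-16)² = 343396 - 1*256 = 343396 - 256 = 343140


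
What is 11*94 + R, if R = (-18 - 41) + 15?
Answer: 990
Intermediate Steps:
R = -44 (R = -59 + 15 = -44)
11*94 + R = 11*94 - 44 = 1034 - 44 = 990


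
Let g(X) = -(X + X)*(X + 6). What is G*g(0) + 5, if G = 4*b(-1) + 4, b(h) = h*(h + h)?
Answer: 5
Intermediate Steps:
b(h) = 2*h² (b(h) = h*(2*h) = 2*h²)
G = 12 (G = 4*(2*(-1)²) + 4 = 4*(2*1) + 4 = 4*2 + 4 = 8 + 4 = 12)
g(X) = -2*X*(6 + X)
G*g(0) + 5 = 12*(-2*0*(6 + 0)) + 5 = 12*(-2*0*6) + 5 = 12*0 + 5 = 0 + 5 = 5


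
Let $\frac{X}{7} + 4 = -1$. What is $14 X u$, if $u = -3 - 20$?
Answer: $11270$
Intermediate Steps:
$u = -23$ ($u = -3 - 20 = -23$)
$X = -35$ ($X = -28 + 7 \left(-1\right) = -28 - 7 = -35$)
$14 X u = 14 \left(-35\right) \left(-23\right) = \left(-490\right) \left(-23\right) = 11270$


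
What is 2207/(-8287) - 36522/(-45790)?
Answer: 100799642/189730865 ≈ 0.53128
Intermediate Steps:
2207/(-8287) - 36522/(-45790) = 2207*(-1/8287) - 36522*(-1/45790) = -2207/8287 + 18261/22895 = 100799642/189730865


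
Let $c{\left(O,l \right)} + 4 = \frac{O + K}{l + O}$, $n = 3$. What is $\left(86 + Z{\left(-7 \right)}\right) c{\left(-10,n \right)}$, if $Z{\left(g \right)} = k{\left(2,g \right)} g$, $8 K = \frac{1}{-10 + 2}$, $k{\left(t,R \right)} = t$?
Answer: $- \frac{10359}{56} \approx -184.98$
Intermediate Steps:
$K = - \frac{1}{64}$ ($K = \frac{1}{8 \left(-10 + 2\right)} = \frac{1}{8 \left(-8\right)} = \frac{1}{8} \left(- \frac{1}{8}\right) = - \frac{1}{64} \approx -0.015625$)
$c{\left(O,l \right)} = -4 + \frac{- \frac{1}{64} + O}{O + l}$ ($c{\left(O,l \right)} = -4 + \frac{O - \frac{1}{64}}{l + O} = -4 + \frac{- \frac{1}{64} + O}{O + l}$)
$Z{\left(g \right)} = 2 g$
$\left(86 + Z{\left(-7 \right)}\right) c{\left(-10,n \right)} = \left(86 + 2 \left(-7\right)\right) \frac{- \frac{1}{64} - 12 - -30}{-10 + 3} = \left(86 - 14\right) \frac{- \frac{1}{64} - 12 + 30}{-7} = 72 \left(\left(- \frac{1}{7}\right) \frac{1151}{64}\right) = 72 \left(- \frac{1151}{448}\right) = - \frac{10359}{56}$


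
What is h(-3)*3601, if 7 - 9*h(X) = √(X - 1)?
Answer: 25207/9 - 7202*I/9 ≈ 2800.8 - 800.22*I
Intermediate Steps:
h(X) = 7/9 - √(-1 + X)/9 (h(X) = 7/9 - √(X - 1)/9 = 7/9 - √(-1 + X)/9)
h(-3)*3601 = (7/9 - √(-1 - 3)/9)*3601 = (7/9 - 2*I/9)*3601 = 25207/9 - 7202*I/9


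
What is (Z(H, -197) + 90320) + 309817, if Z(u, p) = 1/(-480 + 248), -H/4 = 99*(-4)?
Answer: 92831783/232 ≈ 4.0014e+5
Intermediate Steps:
H = 1584 (H = -396*(-4) = -4*(-396) = 1584)
Z(u, p) = -1/232 (Z(u, p) = 1/(-232) = -1/232)
(Z(H, -197) + 90320) + 309817 = (-1/232 + 90320) + 309817 = 20954239/232 + 309817 = 92831783/232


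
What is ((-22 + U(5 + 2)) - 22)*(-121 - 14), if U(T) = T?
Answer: 4995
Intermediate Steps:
((-22 + U(5 + 2)) - 22)*(-121 - 14) = ((-22 + (5 + 2)) - 22)*(-121 - 14) = ((-22 + 7) - 22)*(-135) = (-15 - 22)*(-135) = -37*(-135) = 4995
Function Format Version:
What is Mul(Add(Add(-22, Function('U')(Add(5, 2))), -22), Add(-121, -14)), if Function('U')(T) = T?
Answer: 4995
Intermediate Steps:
Mul(Add(Add(-22, Function('U')(Add(5, 2))), -22), Add(-121, -14)) = Mul(Add(Add(-22, Add(5, 2)), -22), Add(-121, -14)) = Mul(Add(Add(-22, 7), -22), -135) = Mul(Add(-15, -22), -135) = Mul(-37, -135) = 4995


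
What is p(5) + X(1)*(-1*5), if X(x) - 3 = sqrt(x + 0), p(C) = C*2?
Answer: -10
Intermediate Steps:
p(C) = 2*C
X(x) = 3 + sqrt(x) (X(x) = 3 + sqrt(x + 0) = 3 + sqrt(x))
p(5) + X(1)*(-1*5) = 2*5 + (3 + sqrt(1))*(-1*5) = 10 + (3 + 1)*(-5) = 10 + 4*(-5) = 10 - 20 = -10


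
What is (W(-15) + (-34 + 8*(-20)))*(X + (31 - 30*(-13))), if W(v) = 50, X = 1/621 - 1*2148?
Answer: 17159456/69 ≈ 2.4869e+5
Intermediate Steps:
X = -1333907/621 (X = 1/621 - 2148 = -1333907/621 ≈ -2148.0)
(W(-15) + (-34 + 8*(-20)))*(X + (31 - 30*(-13))) = (50 + (-34 + 8*(-20)))*(-1333907/621 + (31 - 30*(-13))) = (50 + (-34 - 160))*(-1333907/621 + (31 + 390)) = (50 - 194)*(-1333907/621 + 421) = -144*(-1072466/621) = 17159456/69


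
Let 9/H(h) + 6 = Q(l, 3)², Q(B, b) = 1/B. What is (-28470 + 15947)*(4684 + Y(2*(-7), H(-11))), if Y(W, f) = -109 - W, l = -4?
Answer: -57468047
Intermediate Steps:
H(h) = -144/95 (H(h) = 9/(-6 + (1/(-4))²) = 9/(-6 + (-¼)²) = 9/(-6 + 1/16) = 9/(-95/16) = 9*(-16/95) = -144/95)
(-28470 + 15947)*(4684 + Y(2*(-7), H(-11))) = (-28470 + 15947)*(4684 + (-109 - 2*(-7))) = -12523*(4684 + (-109 - 1*(-14))) = -12523*(4684 + (-109 + 14)) = -12523*(4684 - 95) = -12523*4589 = -57468047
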